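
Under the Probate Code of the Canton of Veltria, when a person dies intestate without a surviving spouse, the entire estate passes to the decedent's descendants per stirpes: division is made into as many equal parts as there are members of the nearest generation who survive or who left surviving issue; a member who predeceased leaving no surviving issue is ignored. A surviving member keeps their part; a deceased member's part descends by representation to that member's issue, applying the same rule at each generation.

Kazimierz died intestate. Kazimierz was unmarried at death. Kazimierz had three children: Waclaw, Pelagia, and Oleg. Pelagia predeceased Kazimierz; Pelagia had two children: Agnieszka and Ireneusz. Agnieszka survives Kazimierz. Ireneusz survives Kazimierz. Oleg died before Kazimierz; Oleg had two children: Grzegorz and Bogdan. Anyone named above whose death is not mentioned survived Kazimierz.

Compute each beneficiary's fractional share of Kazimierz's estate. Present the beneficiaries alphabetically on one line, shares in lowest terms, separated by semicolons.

Agnieszka 1/6; Bogdan 1/6; Grzegorz 1/6; Ireneusz 1/6; Waclaw 1/3

There is no surviving spouse, so the entire estate passes to Kazimierz's descendants per stirpes.
The estate is divided into 3 equal shares of 1/3 among Waclaw, Pelagia, Oleg.
Waclaw is living and takes 1/3.
Pelagia predeceased; the 1/3 allotted to Pelagia's branch passes to Pelagia's issue by representation.
The 1/3 is divided into 2 equal shares of 1/6 among Agnieszka, Ireneusz.
Agnieszka is living and takes 1/6.
Ireneusz is living and takes 1/6.
Oleg predeceased; the 1/3 allotted to Oleg's branch passes to Oleg's issue by representation.
The 1/3 is divided into 2 equal shares of 1/6 among Grzegorz, Bogdan.
Grzegorz is living and takes 1/6.
Bogdan is living and takes 1/6.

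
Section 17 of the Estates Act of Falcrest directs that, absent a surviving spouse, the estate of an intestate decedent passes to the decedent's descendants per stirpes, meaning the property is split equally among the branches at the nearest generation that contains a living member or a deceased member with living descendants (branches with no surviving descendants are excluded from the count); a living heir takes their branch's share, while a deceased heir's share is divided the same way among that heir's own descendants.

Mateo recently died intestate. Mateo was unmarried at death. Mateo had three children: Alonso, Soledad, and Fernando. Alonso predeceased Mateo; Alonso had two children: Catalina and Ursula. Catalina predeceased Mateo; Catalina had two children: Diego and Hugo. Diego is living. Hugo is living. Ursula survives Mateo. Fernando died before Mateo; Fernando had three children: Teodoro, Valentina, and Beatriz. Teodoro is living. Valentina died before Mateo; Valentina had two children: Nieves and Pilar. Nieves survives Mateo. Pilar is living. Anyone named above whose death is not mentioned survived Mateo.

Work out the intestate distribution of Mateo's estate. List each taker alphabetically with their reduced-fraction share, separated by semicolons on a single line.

There is no surviving spouse, so the entire estate passes to Mateo's descendants per stirpes.
The estate is divided into 3 equal shares of 1/3 among Alonso, Soledad, Fernando.
Alonso predeceased; the 1/3 allotted to Alonso's branch passes to Alonso's issue by representation.
The 1/3 is divided into 2 equal shares of 1/6 among Catalina, Ursula.
Catalina predeceased; the 1/6 allotted to Catalina's branch passes to Catalina's issue by representation.
The 1/6 is divided into 2 equal shares of 1/12 among Diego, Hugo.
Diego is living and takes 1/12.
Hugo is living and takes 1/12.
Ursula is living and takes 1/6.
Soledad is living and takes 1/3.
Fernando predeceased; the 1/3 allotted to Fernando's branch passes to Fernando's issue by representation.
The 1/3 is divided into 3 equal shares of 1/9 among Teodoro, Valentina, Beatriz.
Teodoro is living and takes 1/9.
Valentina predeceased; the 1/9 allotted to Valentina's branch passes to Valentina's issue by representation.
The 1/9 is divided into 2 equal shares of 1/18 among Nieves, Pilar.
Nieves is living and takes 1/18.
Pilar is living and takes 1/18.
Beatriz is living and takes 1/9.

Beatriz 1/9; Diego 1/12; Hugo 1/12; Nieves 1/18; Pilar 1/18; Soledad 1/3; Teodoro 1/9; Ursula 1/6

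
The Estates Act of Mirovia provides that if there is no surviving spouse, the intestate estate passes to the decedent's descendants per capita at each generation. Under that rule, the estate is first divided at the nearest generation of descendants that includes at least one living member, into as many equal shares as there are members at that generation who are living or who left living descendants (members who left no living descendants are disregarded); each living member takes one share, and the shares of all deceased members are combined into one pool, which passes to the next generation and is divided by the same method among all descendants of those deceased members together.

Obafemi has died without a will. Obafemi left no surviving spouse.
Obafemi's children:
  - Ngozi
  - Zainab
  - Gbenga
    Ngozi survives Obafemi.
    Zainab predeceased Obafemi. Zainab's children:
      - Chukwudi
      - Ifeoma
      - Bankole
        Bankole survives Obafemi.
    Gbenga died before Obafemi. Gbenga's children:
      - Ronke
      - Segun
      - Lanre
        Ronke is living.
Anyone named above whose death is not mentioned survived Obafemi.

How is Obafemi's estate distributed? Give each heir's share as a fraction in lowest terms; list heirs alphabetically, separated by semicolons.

Bankole 1/9; Chukwudi 1/9; Ifeoma 1/9; Lanre 1/9; Ngozi 1/3; Ronke 1/9; Segun 1/9

There is no surviving spouse, so the entire estate passes to Obafemi's descendants per capita at each generation.
At generation 1 (Ngozi, Zainab, Gbenga) there are 3 shares of (1)/3 = 1/3 each.
Living: Ngozi — each takes 1/3.
Deceased: Zainab and Gbenga. Their combined 2/3 is pooled and carried to generation 2.
At generation 2 (Chukwudi, Ifeoma, Bankole, Ronke, Segun, Lanre) there are 6 shares of (2/3)/6 = 1/9 each.
Living: Chukwudi, Ifeoma, Bankole, Ronke, Segun, and Lanre — each takes 1/9.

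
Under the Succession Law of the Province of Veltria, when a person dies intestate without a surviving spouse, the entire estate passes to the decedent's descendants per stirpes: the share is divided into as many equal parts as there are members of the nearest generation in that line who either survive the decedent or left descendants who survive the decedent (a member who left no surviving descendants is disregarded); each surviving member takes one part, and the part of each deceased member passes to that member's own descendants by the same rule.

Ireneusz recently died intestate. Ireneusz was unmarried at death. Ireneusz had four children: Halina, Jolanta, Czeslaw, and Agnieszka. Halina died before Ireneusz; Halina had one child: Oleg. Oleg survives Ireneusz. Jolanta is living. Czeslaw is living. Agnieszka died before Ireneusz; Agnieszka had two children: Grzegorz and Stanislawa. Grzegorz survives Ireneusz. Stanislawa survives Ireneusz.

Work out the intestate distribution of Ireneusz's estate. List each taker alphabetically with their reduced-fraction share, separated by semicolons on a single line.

There is no surviving spouse, so the entire estate passes to Ireneusz's descendants per stirpes.
The estate is divided into 4 equal shares of 1/4 among Halina, Jolanta, Czeslaw, Agnieszka.
Halina predeceased; the 1/4 allotted to Halina's branch passes to Halina's issue by representation.
Oleg is the sole taker at this level and receives the full 1/4.
Jolanta is living and takes 1/4.
Czeslaw is living and takes 1/4.
Agnieszka predeceased; the 1/4 allotted to Agnieszka's branch passes to Agnieszka's issue by representation.
The 1/4 is divided into 2 equal shares of 1/8 among Grzegorz, Stanislawa.
Grzegorz is living and takes 1/8.
Stanislawa is living and takes 1/8.

Czeslaw 1/4; Grzegorz 1/8; Jolanta 1/4; Oleg 1/4; Stanislawa 1/8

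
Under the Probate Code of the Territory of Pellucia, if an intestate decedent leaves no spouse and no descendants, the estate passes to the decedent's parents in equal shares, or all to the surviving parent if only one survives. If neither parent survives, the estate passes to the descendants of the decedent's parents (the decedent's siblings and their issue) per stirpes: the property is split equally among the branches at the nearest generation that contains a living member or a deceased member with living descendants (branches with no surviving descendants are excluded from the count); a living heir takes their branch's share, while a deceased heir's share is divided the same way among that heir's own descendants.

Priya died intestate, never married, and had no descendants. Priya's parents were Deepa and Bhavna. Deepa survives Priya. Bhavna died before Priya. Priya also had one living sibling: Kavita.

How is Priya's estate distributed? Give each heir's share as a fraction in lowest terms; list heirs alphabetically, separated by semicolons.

Only one parent, Deepa, survives, so Deepa takes the entire estate. The siblings take nothing because a surviving parent has priority.

Deepa 1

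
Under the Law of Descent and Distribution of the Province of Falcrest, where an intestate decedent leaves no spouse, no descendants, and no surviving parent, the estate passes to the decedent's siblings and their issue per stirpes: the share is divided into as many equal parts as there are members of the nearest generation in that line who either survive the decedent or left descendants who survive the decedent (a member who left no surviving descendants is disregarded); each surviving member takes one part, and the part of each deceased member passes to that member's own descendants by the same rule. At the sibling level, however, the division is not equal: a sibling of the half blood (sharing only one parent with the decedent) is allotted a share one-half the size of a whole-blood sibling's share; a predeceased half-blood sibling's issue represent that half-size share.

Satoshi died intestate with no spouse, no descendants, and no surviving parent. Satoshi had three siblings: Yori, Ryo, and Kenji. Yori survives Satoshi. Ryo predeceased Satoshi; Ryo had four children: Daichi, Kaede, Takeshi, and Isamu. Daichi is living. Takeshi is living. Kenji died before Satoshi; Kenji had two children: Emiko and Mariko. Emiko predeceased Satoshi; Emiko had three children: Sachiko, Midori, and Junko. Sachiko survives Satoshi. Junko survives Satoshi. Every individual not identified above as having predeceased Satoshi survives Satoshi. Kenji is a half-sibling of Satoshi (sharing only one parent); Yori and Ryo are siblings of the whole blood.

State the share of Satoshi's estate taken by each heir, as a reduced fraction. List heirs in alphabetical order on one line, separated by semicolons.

No spouse, descendants, or parent survives, so the estate passes to Satoshi's siblings per stirpes.
Half-blood siblings count for one-half the weight of whole-blood siblings at the initial division.
Dividing 1 in proportion to weights (total weight 5/2): Yori (weight 1) → 2/5; Ryo (weight 1) → 2/5; Kenji (weight 1/2) → 1/5.
Yori is living and takes 2/5.
Ryo predeceased; the 2/5 allotted to Ryo's branch passes to Ryo's issue by representation.
The 2/5 is divided into 4 equal shares of 1/10 among Daichi, Kaede, Takeshi, Isamu.
Daichi is living and takes 1/10.
Kaede is living and takes 1/10.
Takeshi is living and takes 1/10.
Isamu is living and takes 1/10.
Kenji predeceased; the 1/5 allotted to Kenji's branch passes to Kenji's issue by representation.
The 1/5 is divided into 2 equal shares of 1/10 among Emiko, Mariko.
Emiko predeceased; the 1/10 allotted to Emiko's branch passes to Emiko's issue by representation.
The 1/10 is divided into 3 equal shares of 1/30 among Sachiko, Midori, Junko.
Sachiko is living and takes 1/30.
Midori is living and takes 1/30.
Junko is living and takes 1/30.
Mariko is living and takes 1/10.

Daichi 1/10; Isamu 1/10; Junko 1/30; Kaede 1/10; Mariko 1/10; Midori 1/30; Sachiko 1/30; Takeshi 1/10; Yori 2/5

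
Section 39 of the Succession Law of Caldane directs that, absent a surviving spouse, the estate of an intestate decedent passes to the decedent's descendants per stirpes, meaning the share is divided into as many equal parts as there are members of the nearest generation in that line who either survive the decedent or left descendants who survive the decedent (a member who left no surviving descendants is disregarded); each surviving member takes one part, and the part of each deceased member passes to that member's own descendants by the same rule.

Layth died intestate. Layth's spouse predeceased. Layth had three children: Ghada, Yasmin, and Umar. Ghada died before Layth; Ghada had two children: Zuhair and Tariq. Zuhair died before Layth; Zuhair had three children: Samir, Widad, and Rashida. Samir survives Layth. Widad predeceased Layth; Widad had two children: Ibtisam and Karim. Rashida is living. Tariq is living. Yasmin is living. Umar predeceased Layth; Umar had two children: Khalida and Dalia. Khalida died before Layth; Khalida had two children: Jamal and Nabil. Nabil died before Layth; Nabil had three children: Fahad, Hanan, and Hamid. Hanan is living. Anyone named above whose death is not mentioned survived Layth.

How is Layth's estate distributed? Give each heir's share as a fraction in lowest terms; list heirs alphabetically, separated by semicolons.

Dalia 1/6; Fahad 1/36; Hamid 1/36; Hanan 1/36; Ibtisam 1/36; Jamal 1/12; Karim 1/36; Rashida 1/18; Samir 1/18; Tariq 1/6; Yasmin 1/3

There is no surviving spouse, so the entire estate passes to Layth's descendants per stirpes.
The estate is divided into 3 equal shares of 1/3 among Ghada, Yasmin, Umar.
Ghada predeceased; the 1/3 allotted to Ghada's branch passes to Ghada's issue by representation.
The 1/3 is divided into 2 equal shares of 1/6 among Zuhair, Tariq.
Zuhair predeceased; the 1/6 allotted to Zuhair's branch passes to Zuhair's issue by representation.
The 1/6 is divided into 3 equal shares of 1/18 among Samir, Widad, Rashida.
Samir is living and takes 1/18.
Widad predeceased; the 1/18 allotted to Widad's branch passes to Widad's issue by representation.
The 1/18 is divided into 2 equal shares of 1/36 among Ibtisam, Karim.
Ibtisam is living and takes 1/36.
Karim is living and takes 1/36.
Rashida is living and takes 1/18.
Tariq is living and takes 1/6.
Yasmin is living and takes 1/3.
Umar predeceased; the 1/3 allotted to Umar's branch passes to Umar's issue by representation.
The 1/3 is divided into 2 equal shares of 1/6 among Khalida, Dalia.
Khalida predeceased; the 1/6 allotted to Khalida's branch passes to Khalida's issue by representation.
The 1/6 is divided into 2 equal shares of 1/12 among Jamal, Nabil.
Jamal is living and takes 1/12.
Nabil predeceased; the 1/12 allotted to Nabil's branch passes to Nabil's issue by representation.
The 1/12 is divided into 3 equal shares of 1/36 among Fahad, Hanan, Hamid.
Fahad is living and takes 1/36.
Hanan is living and takes 1/36.
Hamid is living and takes 1/36.
Dalia is living and takes 1/6.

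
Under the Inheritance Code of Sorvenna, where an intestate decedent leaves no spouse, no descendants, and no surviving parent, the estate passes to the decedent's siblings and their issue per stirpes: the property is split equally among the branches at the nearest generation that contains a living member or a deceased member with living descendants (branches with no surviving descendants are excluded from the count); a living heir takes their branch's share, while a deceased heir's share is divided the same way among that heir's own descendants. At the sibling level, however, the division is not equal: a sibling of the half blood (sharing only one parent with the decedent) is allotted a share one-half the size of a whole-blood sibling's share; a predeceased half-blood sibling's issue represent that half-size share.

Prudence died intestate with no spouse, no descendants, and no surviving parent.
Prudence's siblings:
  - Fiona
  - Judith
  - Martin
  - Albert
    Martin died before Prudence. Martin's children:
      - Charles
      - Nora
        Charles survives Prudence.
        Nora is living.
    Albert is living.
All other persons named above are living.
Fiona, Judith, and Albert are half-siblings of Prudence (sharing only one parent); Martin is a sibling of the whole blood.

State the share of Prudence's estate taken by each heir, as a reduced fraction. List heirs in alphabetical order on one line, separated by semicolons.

Albert 1/5; Charles 1/5; Fiona 1/5; Judith 1/5; Nora 1/5

No spouse, descendants, or parent survives, so the estate passes to Prudence's siblings per stirpes.
Half-blood siblings count for one-half the weight of whole-blood siblings at the initial division.
Dividing 1 in proportion to weights (total weight 5/2): Fiona (weight 1/2) → 1/5; Judith (weight 1/2) → 1/5; Martin (weight 1) → 2/5; Albert (weight 1/2) → 1/5.
Fiona is living and takes 1/5.
Judith is living and takes 1/5.
Martin predeceased; the 2/5 allotted to Martin's branch passes to Martin's issue by representation.
The 2/5 is divided into 2 equal shares of 1/5 among Charles, Nora.
Charles is living and takes 1/5.
Nora is living and takes 1/5.
Albert is living and takes 1/5.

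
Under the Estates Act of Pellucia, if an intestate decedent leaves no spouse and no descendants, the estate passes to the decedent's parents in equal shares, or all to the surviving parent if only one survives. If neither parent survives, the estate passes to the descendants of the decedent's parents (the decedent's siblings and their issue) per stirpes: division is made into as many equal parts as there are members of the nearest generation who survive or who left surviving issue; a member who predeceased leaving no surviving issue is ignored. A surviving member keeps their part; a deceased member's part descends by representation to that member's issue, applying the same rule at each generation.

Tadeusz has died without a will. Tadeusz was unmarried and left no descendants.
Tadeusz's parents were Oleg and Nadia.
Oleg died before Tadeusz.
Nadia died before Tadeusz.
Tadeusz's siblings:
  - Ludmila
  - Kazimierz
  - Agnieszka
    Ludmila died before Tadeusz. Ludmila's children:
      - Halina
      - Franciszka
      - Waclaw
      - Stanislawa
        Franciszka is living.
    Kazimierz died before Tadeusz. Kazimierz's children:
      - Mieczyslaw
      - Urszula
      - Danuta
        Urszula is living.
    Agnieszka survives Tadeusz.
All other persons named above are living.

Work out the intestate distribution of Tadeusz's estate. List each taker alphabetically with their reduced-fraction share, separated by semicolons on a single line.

Neither parent survives and there are no descendants, so the estate passes to Tadeusz's siblings and their issue per stirpes.
The estate is divided into 3 equal shares of 1/3 among Ludmila, Kazimierz, Agnieszka.
Ludmila predeceased; the 1/3 allotted to Ludmila's branch passes to Ludmila's issue by representation.
The 1/3 is divided into 4 equal shares of 1/12 among Halina, Franciszka, Waclaw, Stanislawa.
Halina is living and takes 1/12.
Franciszka is living and takes 1/12.
Waclaw is living and takes 1/12.
Stanislawa is living and takes 1/12.
Kazimierz predeceased; the 1/3 allotted to Kazimierz's branch passes to Kazimierz's issue by representation.
The 1/3 is divided into 3 equal shares of 1/9 among Mieczyslaw, Urszula, Danuta.
Mieczyslaw is living and takes 1/9.
Urszula is living and takes 1/9.
Danuta is living and takes 1/9.
Agnieszka is living and takes 1/3.

Agnieszka 1/3; Danuta 1/9; Franciszka 1/12; Halina 1/12; Mieczyslaw 1/9; Stanislawa 1/12; Urszula 1/9; Waclaw 1/12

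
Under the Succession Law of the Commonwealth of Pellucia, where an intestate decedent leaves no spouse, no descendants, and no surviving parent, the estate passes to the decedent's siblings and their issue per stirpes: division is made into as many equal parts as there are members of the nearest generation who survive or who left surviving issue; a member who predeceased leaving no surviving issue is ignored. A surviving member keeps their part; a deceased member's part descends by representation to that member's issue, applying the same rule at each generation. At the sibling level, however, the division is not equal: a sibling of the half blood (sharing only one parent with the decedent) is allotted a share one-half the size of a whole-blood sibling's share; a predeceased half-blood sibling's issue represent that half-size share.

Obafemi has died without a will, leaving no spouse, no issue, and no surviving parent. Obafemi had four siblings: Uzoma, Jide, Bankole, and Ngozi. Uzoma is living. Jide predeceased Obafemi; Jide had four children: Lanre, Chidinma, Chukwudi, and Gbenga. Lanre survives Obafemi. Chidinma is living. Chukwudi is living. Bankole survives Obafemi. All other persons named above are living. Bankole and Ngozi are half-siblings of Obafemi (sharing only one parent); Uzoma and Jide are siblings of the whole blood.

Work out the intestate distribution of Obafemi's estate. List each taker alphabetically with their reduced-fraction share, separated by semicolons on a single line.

No spouse, descendants, or parent survives, so the estate passes to Obafemi's siblings per stirpes.
Half-blood siblings count for one-half the weight of whole-blood siblings at the initial division.
Dividing 1 in proportion to weights (total weight 3): Uzoma (weight 1) → 1/3; Jide (weight 1) → 1/3; Bankole (weight 1/2) → 1/6; Ngozi (weight 1/2) → 1/6.
Uzoma is living and takes 1/3.
Jide predeceased; the 1/3 allotted to Jide's branch passes to Jide's issue by representation.
The 1/3 is divided into 4 equal shares of 1/12 among Lanre, Chidinma, Chukwudi, Gbenga.
Lanre is living and takes 1/12.
Chidinma is living and takes 1/12.
Chukwudi is living and takes 1/12.
Gbenga is living and takes 1/12.
Bankole is living and takes 1/6.
Ngozi is living and takes 1/6.

Bankole 1/6; Chidinma 1/12; Chukwudi 1/12; Gbenga 1/12; Lanre 1/12; Ngozi 1/6; Uzoma 1/3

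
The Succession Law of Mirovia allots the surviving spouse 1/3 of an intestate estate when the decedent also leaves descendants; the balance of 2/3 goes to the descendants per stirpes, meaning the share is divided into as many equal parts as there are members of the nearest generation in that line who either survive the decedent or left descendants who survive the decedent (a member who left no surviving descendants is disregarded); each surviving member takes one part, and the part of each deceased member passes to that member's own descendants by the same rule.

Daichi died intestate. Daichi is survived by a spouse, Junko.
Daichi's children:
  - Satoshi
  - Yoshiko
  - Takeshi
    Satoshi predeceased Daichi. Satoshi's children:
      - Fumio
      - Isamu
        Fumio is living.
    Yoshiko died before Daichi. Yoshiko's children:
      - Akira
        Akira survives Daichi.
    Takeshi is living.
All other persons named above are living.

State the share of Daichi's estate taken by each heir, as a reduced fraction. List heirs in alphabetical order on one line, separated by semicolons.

Akira 2/9; Fumio 1/9; Isamu 1/9; Junko 1/3; Takeshi 2/9

Junko, as surviving spouse, takes 1/3.
The remaining 2/3 passes to Daichi's descendants per stirpes.
The 2/3 is divided into 3 equal shares of 2/9 among Satoshi, Yoshiko, Takeshi.
Satoshi predeceased; the 2/9 allotted to Satoshi's branch passes to Satoshi's issue by representation.
The 2/9 is divided into 2 equal shares of 1/9 among Fumio, Isamu.
Fumio is living and takes 1/9.
Isamu is living and takes 1/9.
Yoshiko predeceased; the 2/9 allotted to Yoshiko's branch passes to Yoshiko's issue by representation.
Akira is the sole taker at this level and receives the full 2/9.
Takeshi is living and takes 2/9.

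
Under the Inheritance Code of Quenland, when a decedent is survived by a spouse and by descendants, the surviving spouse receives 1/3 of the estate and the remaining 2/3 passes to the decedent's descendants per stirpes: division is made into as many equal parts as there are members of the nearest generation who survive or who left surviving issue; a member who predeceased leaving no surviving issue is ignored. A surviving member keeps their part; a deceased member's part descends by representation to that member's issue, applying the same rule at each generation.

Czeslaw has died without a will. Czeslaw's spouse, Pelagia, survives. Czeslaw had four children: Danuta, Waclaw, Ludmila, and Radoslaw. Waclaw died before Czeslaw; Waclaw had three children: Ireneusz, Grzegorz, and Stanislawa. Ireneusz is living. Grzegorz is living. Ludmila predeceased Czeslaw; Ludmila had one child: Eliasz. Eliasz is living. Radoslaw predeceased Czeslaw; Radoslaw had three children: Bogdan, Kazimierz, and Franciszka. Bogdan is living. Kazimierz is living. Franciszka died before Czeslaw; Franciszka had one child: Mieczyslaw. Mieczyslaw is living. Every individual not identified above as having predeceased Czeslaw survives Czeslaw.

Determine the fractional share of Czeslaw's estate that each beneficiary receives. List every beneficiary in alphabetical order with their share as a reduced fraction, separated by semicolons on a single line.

Pelagia, as surviving spouse, takes 1/3.
The remaining 2/3 passes to Czeslaw's descendants per stirpes.
The 2/3 is divided into 4 equal shares of 1/6 among Danuta, Waclaw, Ludmila, Radoslaw.
Danuta is living and takes 1/6.
Waclaw predeceased; the 1/6 allotted to Waclaw's branch passes to Waclaw's issue by representation.
The 1/6 is divided into 3 equal shares of 1/18 among Ireneusz, Grzegorz, Stanislawa.
Ireneusz is living and takes 1/18.
Grzegorz is living and takes 1/18.
Stanislawa is living and takes 1/18.
Ludmila predeceased; the 1/6 allotted to Ludmila's branch passes to Ludmila's issue by representation.
Eliasz is the sole taker at this level and receives the full 1/6.
Radoslaw predeceased; the 1/6 allotted to Radoslaw's branch passes to Radoslaw's issue by representation.
The 1/6 is divided into 3 equal shares of 1/18 among Bogdan, Kazimierz, Franciszka.
Bogdan is living and takes 1/18.
Kazimierz is living and takes 1/18.
Franciszka predeceased; the 1/18 allotted to Franciszka's branch passes to Franciszka's issue by representation.
Mieczyslaw is the sole taker at this level and receives the full 1/18.

Bogdan 1/18; Danuta 1/6; Eliasz 1/6; Grzegorz 1/18; Ireneusz 1/18; Kazimierz 1/18; Mieczyslaw 1/18; Pelagia 1/3; Stanislawa 1/18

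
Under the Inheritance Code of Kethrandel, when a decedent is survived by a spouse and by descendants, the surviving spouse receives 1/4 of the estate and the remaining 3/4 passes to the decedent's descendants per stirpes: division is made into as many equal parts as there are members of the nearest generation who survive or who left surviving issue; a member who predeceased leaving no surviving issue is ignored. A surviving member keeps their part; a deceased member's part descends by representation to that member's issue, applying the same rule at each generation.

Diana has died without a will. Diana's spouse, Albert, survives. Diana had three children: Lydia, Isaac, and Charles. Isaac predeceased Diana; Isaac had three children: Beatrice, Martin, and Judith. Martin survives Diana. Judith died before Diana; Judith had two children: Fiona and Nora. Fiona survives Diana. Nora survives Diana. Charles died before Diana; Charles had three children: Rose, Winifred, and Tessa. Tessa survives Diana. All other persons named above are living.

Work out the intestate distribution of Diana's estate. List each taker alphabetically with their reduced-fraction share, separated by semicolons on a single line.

Albert 1/4; Beatrice 1/12; Fiona 1/24; Lydia 1/4; Martin 1/12; Nora 1/24; Rose 1/12; Tessa 1/12; Winifred 1/12

Albert, as surviving spouse, takes 1/4.
The remaining 3/4 passes to Diana's descendants per stirpes.
The 3/4 is divided into 3 equal shares of 1/4 among Lydia, Isaac, Charles.
Lydia is living and takes 1/4.
Isaac predeceased; the 1/4 allotted to Isaac's branch passes to Isaac's issue by representation.
The 1/4 is divided into 3 equal shares of 1/12 among Beatrice, Martin, Judith.
Beatrice is living and takes 1/12.
Martin is living and takes 1/12.
Judith predeceased; the 1/12 allotted to Judith's branch passes to Judith's issue by representation.
The 1/12 is divided into 2 equal shares of 1/24 among Fiona, Nora.
Fiona is living and takes 1/24.
Nora is living and takes 1/24.
Charles predeceased; the 1/4 allotted to Charles's branch passes to Charles's issue by representation.
The 1/4 is divided into 3 equal shares of 1/12 among Rose, Winifred, Tessa.
Rose is living and takes 1/12.
Winifred is living and takes 1/12.
Tessa is living and takes 1/12.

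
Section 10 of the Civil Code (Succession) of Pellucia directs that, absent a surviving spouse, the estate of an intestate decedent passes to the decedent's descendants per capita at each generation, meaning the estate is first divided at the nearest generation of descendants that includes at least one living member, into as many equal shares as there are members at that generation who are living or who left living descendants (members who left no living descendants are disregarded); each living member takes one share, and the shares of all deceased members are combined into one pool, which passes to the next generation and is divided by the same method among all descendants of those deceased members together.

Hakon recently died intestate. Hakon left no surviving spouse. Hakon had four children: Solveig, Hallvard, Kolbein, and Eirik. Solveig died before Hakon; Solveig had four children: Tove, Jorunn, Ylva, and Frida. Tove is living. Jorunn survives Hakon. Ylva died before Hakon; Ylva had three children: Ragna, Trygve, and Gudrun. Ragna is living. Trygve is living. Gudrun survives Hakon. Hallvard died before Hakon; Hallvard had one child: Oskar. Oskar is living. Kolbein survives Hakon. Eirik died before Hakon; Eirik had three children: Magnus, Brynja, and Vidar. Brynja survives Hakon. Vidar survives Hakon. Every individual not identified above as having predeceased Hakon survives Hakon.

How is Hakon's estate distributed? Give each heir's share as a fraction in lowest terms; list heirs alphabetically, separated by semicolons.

There is no surviving spouse, so the entire estate passes to Hakon's descendants per capita at each generation.
At generation 1 (Solveig, Hallvard, Kolbein, Eirik) there are 4 shares of (1)/4 = 1/4 each.
Living: Kolbein — each takes 1/4.
Deceased: Solveig, Hallvard, and Eirik. Their combined 3/4 is pooled and carried to generation 2.
At generation 2 (Tove, Jorunn, Ylva, Frida, Oskar, Magnus, Brynja, Vidar) there are 8 shares of (3/4)/8 = 3/32 each.
Living: Tove, Jorunn, Frida, Oskar, Magnus, Brynja, and Vidar — each takes 3/32.
Deceased: Ylva. That 3/32 share is carried to generation 3.
At generation 3 (Ragna, Trygve, Gudrun) there are 3 shares of (3/32)/3 = 1/32 each.
Living: Ragna, Trygve, and Gudrun — each takes 1/32.

Brynja 3/32; Frida 3/32; Gudrun 1/32; Jorunn 3/32; Kolbein 1/4; Magnus 3/32; Oskar 3/32; Ragna 1/32; Tove 3/32; Trygve 1/32; Vidar 3/32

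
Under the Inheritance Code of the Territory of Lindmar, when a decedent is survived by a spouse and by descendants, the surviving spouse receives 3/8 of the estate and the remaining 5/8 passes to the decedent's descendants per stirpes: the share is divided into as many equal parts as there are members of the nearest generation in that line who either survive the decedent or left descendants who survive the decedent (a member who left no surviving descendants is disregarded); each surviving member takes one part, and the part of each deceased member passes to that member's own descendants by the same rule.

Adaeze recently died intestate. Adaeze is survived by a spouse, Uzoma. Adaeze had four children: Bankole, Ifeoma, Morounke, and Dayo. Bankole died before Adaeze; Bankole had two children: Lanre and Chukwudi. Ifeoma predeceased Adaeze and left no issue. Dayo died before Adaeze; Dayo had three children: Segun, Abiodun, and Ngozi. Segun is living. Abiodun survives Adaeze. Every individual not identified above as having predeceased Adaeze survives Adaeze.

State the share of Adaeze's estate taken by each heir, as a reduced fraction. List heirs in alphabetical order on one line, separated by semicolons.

Uzoma, as surviving spouse, takes 3/8.
The remaining 5/8 passes to Adaeze's descendants per stirpes.
Ifeoma left no surviving issue, so that branch lapses and is disregarded.
The 5/8 is divided into 3 equal shares of 5/24 among Bankole, Morounke, Dayo.
Bankole predeceased; the 5/24 allotted to Bankole's branch passes to Bankole's issue by representation.
The 5/24 is divided into 2 equal shares of 5/48 among Lanre, Chukwudi.
Lanre is living and takes 5/48.
Chukwudi is living and takes 5/48.
Morounke is living and takes 5/24.
Dayo predeceased; the 5/24 allotted to Dayo's branch passes to Dayo's issue by representation.
The 5/24 is divided into 3 equal shares of 5/72 among Segun, Abiodun, Ngozi.
Segun is living and takes 5/72.
Abiodun is living and takes 5/72.
Ngozi is living and takes 5/72.

Abiodun 5/72; Chukwudi 5/48; Lanre 5/48; Morounke 5/24; Ngozi 5/72; Segun 5/72; Uzoma 3/8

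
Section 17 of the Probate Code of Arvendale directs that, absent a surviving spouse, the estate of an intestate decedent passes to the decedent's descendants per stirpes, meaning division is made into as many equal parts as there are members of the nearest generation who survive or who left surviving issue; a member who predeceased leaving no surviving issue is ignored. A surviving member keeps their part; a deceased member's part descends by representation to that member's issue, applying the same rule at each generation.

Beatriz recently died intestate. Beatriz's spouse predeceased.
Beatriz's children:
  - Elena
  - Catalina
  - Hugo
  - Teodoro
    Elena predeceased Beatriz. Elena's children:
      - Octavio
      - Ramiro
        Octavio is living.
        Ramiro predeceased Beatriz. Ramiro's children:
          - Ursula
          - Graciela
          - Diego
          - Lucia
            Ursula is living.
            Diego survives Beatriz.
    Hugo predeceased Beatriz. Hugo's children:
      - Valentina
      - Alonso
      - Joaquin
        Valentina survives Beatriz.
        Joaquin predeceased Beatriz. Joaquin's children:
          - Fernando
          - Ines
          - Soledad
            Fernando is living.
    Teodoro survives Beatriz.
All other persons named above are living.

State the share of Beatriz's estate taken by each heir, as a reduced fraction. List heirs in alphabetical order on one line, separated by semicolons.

Alonso 1/12; Catalina 1/4; Diego 1/32; Fernando 1/36; Graciela 1/32; Ines 1/36; Lucia 1/32; Octavio 1/8; Soledad 1/36; Teodoro 1/4; Ursula 1/32; Valentina 1/12

There is no surviving spouse, so the entire estate passes to Beatriz's descendants per stirpes.
The estate is divided into 4 equal shares of 1/4 among Elena, Catalina, Hugo, Teodoro.
Elena predeceased; the 1/4 allotted to Elena's branch passes to Elena's issue by representation.
The 1/4 is divided into 2 equal shares of 1/8 among Octavio, Ramiro.
Octavio is living and takes 1/8.
Ramiro predeceased; the 1/8 allotted to Ramiro's branch passes to Ramiro's issue by representation.
The 1/8 is divided into 4 equal shares of 1/32 among Ursula, Graciela, Diego, Lucia.
Ursula is living and takes 1/32.
Graciela is living and takes 1/32.
Diego is living and takes 1/32.
Lucia is living and takes 1/32.
Catalina is living and takes 1/4.
Hugo predeceased; the 1/4 allotted to Hugo's branch passes to Hugo's issue by representation.
The 1/4 is divided into 3 equal shares of 1/12 among Valentina, Alonso, Joaquin.
Valentina is living and takes 1/12.
Alonso is living and takes 1/12.
Joaquin predeceased; the 1/12 allotted to Joaquin's branch passes to Joaquin's issue by representation.
The 1/12 is divided into 3 equal shares of 1/36 among Fernando, Ines, Soledad.
Fernando is living and takes 1/36.
Ines is living and takes 1/36.
Soledad is living and takes 1/36.
Teodoro is living and takes 1/4.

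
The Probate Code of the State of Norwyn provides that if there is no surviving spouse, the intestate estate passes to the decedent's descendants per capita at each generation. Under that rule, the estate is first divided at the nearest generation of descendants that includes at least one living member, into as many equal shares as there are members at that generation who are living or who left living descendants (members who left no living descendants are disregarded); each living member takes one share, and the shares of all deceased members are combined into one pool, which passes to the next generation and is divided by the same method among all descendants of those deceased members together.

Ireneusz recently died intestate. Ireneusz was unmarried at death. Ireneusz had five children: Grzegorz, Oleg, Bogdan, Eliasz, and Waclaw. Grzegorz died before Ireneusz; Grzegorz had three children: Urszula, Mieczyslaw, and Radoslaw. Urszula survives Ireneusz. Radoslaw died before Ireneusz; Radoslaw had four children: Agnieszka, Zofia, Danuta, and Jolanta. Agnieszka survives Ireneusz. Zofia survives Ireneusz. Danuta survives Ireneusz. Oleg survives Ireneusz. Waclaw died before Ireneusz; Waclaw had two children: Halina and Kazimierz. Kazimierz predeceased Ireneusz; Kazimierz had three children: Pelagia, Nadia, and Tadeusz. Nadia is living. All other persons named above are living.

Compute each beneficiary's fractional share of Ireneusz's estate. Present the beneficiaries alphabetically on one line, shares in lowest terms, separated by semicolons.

Agnieszka 4/175; Bogdan 1/5; Danuta 4/175; Eliasz 1/5; Halina 2/25; Jolanta 4/175; Mieczyslaw 2/25; Nadia 4/175; Oleg 1/5; Pelagia 4/175; Tadeusz 4/175; Urszula 2/25; Zofia 4/175

There is no surviving spouse, so the entire estate passes to Ireneusz's descendants per capita at each generation.
At generation 1 (Grzegorz, Oleg, Bogdan, Eliasz, Waclaw) there are 5 shares of (1)/5 = 1/5 each.
Living: Oleg, Bogdan, and Eliasz — each takes 1/5.
Deceased: Grzegorz and Waclaw. Their combined 2/5 is pooled and carried to generation 2.
At generation 2 (Urszula, Mieczyslaw, Radoslaw, Halina, Kazimierz) there are 5 shares of (2/5)/5 = 2/25 each.
Living: Urszula, Mieczyslaw, and Halina — each takes 2/25.
Deceased: Radoslaw and Kazimierz. Their combined 4/25 is pooled and carried to generation 3.
At generation 3 (Agnieszka, Zofia, Danuta, Jolanta, Pelagia, Nadia, Tadeusz) there are 7 shares of (4/25)/7 = 4/175 each.
Living: Agnieszka, Zofia, Danuta, Jolanta, Pelagia, Nadia, and Tadeusz — each takes 4/175.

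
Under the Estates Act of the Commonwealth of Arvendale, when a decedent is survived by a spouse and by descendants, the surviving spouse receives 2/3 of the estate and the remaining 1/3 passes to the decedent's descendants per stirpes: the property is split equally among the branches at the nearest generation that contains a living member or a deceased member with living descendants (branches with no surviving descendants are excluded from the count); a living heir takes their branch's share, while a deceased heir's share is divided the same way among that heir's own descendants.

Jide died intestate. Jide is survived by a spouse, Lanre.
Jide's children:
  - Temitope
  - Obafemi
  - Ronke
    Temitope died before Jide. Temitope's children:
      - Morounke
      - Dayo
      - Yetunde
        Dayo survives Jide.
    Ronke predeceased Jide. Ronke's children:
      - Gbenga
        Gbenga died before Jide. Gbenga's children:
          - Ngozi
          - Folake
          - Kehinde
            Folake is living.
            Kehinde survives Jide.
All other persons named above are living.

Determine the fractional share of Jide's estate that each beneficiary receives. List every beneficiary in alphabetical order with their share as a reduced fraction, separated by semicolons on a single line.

Dayo 1/27; Folake 1/27; Kehinde 1/27; Lanre 2/3; Morounke 1/27; Ngozi 1/27; Obafemi 1/9; Yetunde 1/27

Lanre, as surviving spouse, takes 2/3.
The remaining 1/3 passes to Jide's descendants per stirpes.
The 1/3 is divided into 3 equal shares of 1/9 among Temitope, Obafemi, Ronke.
Temitope predeceased; the 1/9 allotted to Temitope's branch passes to Temitope's issue by representation.
The 1/9 is divided into 3 equal shares of 1/27 among Morounke, Dayo, Yetunde.
Morounke is living and takes 1/27.
Dayo is living and takes 1/27.
Yetunde is living and takes 1/27.
Obafemi is living and takes 1/9.
Ronke predeceased; the 1/9 allotted to Ronke's branch passes to Ronke's issue by representation.
Gbenga's line is the sole branch at this level, so the full 1/9 passes to Gbenga's issue by representation.
The 1/9 is divided into 3 equal shares of 1/27 among Ngozi, Folake, Kehinde.
Ngozi is living and takes 1/27.
Folake is living and takes 1/27.
Kehinde is living and takes 1/27.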